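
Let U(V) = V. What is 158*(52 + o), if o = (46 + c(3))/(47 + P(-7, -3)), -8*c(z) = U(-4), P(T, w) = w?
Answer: 368851/44 ≈ 8383.0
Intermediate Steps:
c(z) = ½ (c(z) = -⅛*(-4) = ½)
o = 93/88 (o = (46 + ½)/(47 - 3) = (93/2)/44 = (93/2)*(1/44) = 93/88 ≈ 1.0568)
158*(52 + o) = 158*(52 + 93/88) = 158*(4669/88) = 368851/44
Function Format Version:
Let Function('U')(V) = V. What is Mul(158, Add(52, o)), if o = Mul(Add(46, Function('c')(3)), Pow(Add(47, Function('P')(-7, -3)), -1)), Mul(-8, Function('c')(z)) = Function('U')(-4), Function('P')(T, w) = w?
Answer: Rational(368851, 44) ≈ 8383.0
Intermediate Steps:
Function('c')(z) = Rational(1, 2) (Function('c')(z) = Mul(Rational(-1, 8), -4) = Rational(1, 2))
o = Rational(93, 88) (o = Mul(Add(46, Rational(1, 2)), Pow(Add(47, -3), -1)) = Mul(Rational(93, 2), Pow(44, -1)) = Mul(Rational(93, 2), Rational(1, 44)) = Rational(93, 88) ≈ 1.0568)
Mul(158, Add(52, o)) = Mul(158, Add(52, Rational(93, 88))) = Mul(158, Rational(4669, 88)) = Rational(368851, 44)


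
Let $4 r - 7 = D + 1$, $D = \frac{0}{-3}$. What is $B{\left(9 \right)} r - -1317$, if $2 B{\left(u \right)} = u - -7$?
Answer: $1333$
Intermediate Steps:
$D = 0$ ($D = 0 \left(- \frac{1}{3}\right) = 0$)
$r = 2$ ($r = \frac{7}{4} + \frac{0 + 1}{4} = \frac{7}{4} + \frac{1}{4} \cdot 1 = \frac{7}{4} + \frac{1}{4} = 2$)
$B{\left(u \right)} = \frac{7}{2} + \frac{u}{2}$ ($B{\left(u \right)} = \frac{u - -7}{2} = \frac{u + 7}{2} = \frac{7 + u}{2} = \frac{7}{2} + \frac{u}{2}$)
$B{\left(9 \right)} r - -1317 = \left(\frac{7}{2} + \frac{1}{2} \cdot 9\right) 2 - -1317 = \left(\frac{7}{2} + \frac{9}{2}\right) 2 + 1317 = 8 \cdot 2 + 1317 = 16 + 1317 = 1333$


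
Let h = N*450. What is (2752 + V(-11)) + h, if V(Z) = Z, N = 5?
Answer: 4991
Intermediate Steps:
h = 2250 (h = 5*450 = 2250)
(2752 + V(-11)) + h = (2752 - 11) + 2250 = 2741 + 2250 = 4991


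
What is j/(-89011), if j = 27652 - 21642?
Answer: -6010/89011 ≈ -0.067520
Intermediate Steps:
j = 6010
j/(-89011) = 6010/(-89011) = 6010*(-1/89011) = -6010/89011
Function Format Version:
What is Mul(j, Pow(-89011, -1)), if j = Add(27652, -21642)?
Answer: Rational(-6010, 89011) ≈ -0.067520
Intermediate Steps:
j = 6010
Mul(j, Pow(-89011, -1)) = Mul(6010, Pow(-89011, -1)) = Mul(6010, Rational(-1, 89011)) = Rational(-6010, 89011)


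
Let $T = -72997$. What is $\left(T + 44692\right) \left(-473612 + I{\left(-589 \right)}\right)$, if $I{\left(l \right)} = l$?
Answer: $13422259305$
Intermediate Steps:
$\left(T + 44692\right) \left(-473612 + I{\left(-589 \right)}\right) = \left(-72997 + 44692\right) \left(-473612 - 589\right) = \left(-28305\right) \left(-474201\right) = 13422259305$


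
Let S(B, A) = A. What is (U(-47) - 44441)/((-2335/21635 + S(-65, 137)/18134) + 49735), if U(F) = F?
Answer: -3490787311184/3902489582451 ≈ -0.89450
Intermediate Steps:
(U(-47) - 44441)/((-2335/21635 + S(-65, 137)/18134) + 49735) = (-47 - 44441)/((-2335/21635 + 137/18134) + 49735) = -44488/((-2335*1/21635 + 137*(1/18134)) + 49735) = -44488/((-467/4327 + 137/18134) + 49735) = -44488/(-7875779/78465818 + 49735) = -44488/3902489582451/78465818 = -44488*78465818/3902489582451 = -3490787311184/3902489582451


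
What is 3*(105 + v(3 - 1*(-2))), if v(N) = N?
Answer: 330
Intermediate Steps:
3*(105 + v(3 - 1*(-2))) = 3*(105 + (3 - 1*(-2))) = 3*(105 + (3 + 2)) = 3*(105 + 5) = 3*110 = 330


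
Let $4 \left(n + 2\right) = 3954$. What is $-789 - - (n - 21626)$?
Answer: $- \frac{42857}{2} \approx -21429.0$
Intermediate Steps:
$n = \frac{1973}{2}$ ($n = -2 + \frac{1}{4} \cdot 3954 = -2 + \frac{1977}{2} = \frac{1973}{2} \approx 986.5$)
$-789 - - (n - 21626) = -789 - - (\frac{1973}{2} - 21626) = -789 - \left(-1\right) \left(- \frac{41279}{2}\right) = -789 - \frac{41279}{2} = - \frac{42857}{2}$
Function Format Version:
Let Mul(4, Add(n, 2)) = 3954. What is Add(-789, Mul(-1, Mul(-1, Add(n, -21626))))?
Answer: Rational(-42857, 2) ≈ -21429.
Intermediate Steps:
n = Rational(1973, 2) (n = Add(-2, Mul(Rational(1, 4), 3954)) = Add(-2, Rational(1977, 2)) = Rational(1973, 2) ≈ 986.50)
Add(-789, Mul(-1, Mul(-1, Add(n, -21626)))) = Add(-789, Mul(-1, Mul(-1, Add(Rational(1973, 2), -21626)))) = Add(-789, Mul(-1, Mul(-1, Rational(-41279, 2)))) = Add(-789, Mul(-1, Rational(41279, 2))) = Add(-789, Rational(-41279, 2)) = Rational(-42857, 2)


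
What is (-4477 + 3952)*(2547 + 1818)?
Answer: -2291625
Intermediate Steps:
(-4477 + 3952)*(2547 + 1818) = -525*4365 = -2291625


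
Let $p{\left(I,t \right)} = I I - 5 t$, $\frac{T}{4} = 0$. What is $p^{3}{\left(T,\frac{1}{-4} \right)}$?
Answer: $\frac{125}{64} \approx 1.9531$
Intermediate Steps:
$T = 0$ ($T = 4 \cdot 0 = 0$)
$p{\left(I,t \right)} = I^{2} - 5 t$
$p^{3}{\left(T,\frac{1}{-4} \right)} = \left(0^{2} - \frac{5}{-4}\right)^{3} = \left(0 - - \frac{5}{4}\right)^{3} = \left(0 + \frac{5}{4}\right)^{3} = \left(\frac{5}{4}\right)^{3} = \frac{125}{64}$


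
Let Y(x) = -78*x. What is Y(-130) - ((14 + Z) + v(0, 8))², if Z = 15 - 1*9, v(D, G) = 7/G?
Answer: 621071/64 ≈ 9704.2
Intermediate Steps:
Z = 6 (Z = 15 - 9 = 6)
Y(-130) - ((14 + Z) + v(0, 8))² = -78*(-130) - ((14 + 6) + 7/8)² = 10140 - (20 + 7*(⅛))² = 10140 - (20 + 7/8)² = 10140 - (167/8)² = 10140 - 1*27889/64 = 10140 - 27889/64 = 621071/64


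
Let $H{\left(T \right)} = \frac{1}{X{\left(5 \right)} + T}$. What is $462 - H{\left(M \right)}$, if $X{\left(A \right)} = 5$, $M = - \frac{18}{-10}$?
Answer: $\frac{15703}{34} \approx 461.85$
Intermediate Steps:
$M = \frac{9}{5}$ ($M = \left(-18\right) \left(- \frac{1}{10}\right) = \frac{9}{5} \approx 1.8$)
$H{\left(T \right)} = \frac{1}{5 + T}$
$462 - H{\left(M \right)} = 462 - \frac{1}{5 + \frac{9}{5}} = 462 - \frac{1}{\frac{34}{5}} = 462 - \frac{5}{34} = \frac{15703}{34}$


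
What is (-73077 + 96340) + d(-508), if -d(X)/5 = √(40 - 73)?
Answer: 23263 - 5*I*√33 ≈ 23263.0 - 28.723*I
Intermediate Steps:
d(X) = -5*I*√33 (d(X) = -5*√(40 - 73) = -5*I*√33)
(-73077 + 96340) + d(-508) = (-73077 + 96340) - 5*I*√33 = 23263 - 5*I*√33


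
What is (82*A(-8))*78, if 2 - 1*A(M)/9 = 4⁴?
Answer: -14621256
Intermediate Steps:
A(M) = -2286 (A(M) = 18 - 9*4⁴ = 18 - 9*256 = 18 - 2304 = -2286)
(82*A(-8))*78 = (82*(-2286))*78 = -187452*78 = -14621256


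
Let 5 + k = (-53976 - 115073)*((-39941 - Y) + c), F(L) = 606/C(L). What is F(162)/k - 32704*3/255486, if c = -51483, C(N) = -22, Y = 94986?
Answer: -73613022830119/191690075709055 ≈ -0.38402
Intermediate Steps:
F(L) = -303/11 (F(L) = 606/(-22) = 606*(-1/22) = -303/11)
k = 31512424085 (k = -5 + (-53976 - 115073)*((-39941 - 1*94986) - 51483) = -5 - 169049*((-39941 - 94986) - 51483) = -5 - 169049*(-134927 - 51483) = -5 - 169049*(-186410) = -5 + 31512424090 = 31512424085)
F(162)/k - 32704*3/255486 = -303/11/31512424085 - 32704*3/255486 = -303/11*1/31512424085 - 98112*1/255486 = -303/346636664935 - 2336/6083 = -73613022830119/191690075709055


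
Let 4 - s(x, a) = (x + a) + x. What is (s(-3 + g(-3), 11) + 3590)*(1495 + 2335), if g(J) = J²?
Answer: 13676930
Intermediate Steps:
s(x, a) = 4 - a - 2*x (s(x, a) = 4 - ((x + a) + x) = 4 - ((a + x) + x) = 4 - (a + 2*x) = 4 + (-a - 2*x) = 4 - a - 2*x)
(s(-3 + g(-3), 11) + 3590)*(1495 + 2335) = ((4 - 1*11 - 2*(-3 + (-3)²)) + 3590)*(1495 + 2335) = ((4 - 11 - 2*(-3 + 9)) + 3590)*3830 = ((4 - 11 - 2*6) + 3590)*3830 = ((4 - 11 - 12) + 3590)*3830 = (-19 + 3590)*3830 = 3571*3830 = 13676930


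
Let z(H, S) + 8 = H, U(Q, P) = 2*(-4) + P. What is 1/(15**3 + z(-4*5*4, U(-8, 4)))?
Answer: 1/3287 ≈ 0.00030423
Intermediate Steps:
U(Q, P) = -8 + P
z(H, S) = -8 + H
1/(15**3 + z(-4*5*4, U(-8, 4))) = 1/(15**3 + (-8 - 4*5*4)) = 1/(3375 + (-8 - 20*4)) = 1/(3375 + (-8 - 80)) = 1/(3375 - 88) = 1/3287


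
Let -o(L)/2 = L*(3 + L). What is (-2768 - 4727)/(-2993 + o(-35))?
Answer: 7495/5233 ≈ 1.4323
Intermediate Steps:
o(L) = -2*L*(3 + L)
(-2768 - 4727)/(-2993 + o(-35)) = (-2768 - 4727)/(-2993 - 2*(-35)*(3 - 35)) = -7495/(-2993 - 2*(-35)*(-32)) = -7495/(-2993 - 2240) = -7495/(-5233) = -7495*(-1/5233) = 7495/5233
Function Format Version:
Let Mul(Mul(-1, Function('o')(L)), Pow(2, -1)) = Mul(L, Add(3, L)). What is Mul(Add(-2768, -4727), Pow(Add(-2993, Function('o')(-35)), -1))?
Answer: Rational(7495, 5233) ≈ 1.4323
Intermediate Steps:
Function('o')(L) = Mul(-2, L, Add(3, L)) (Function('o')(L) = Mul(-2, Mul(L, Add(3, L))) = Mul(-2, L, Add(3, L)))
Mul(Add(-2768, -4727), Pow(Add(-2993, Function('o')(-35)), -1)) = Mul(Add(-2768, -4727), Pow(Add(-2993, Mul(-2, -35, Add(3, -35))), -1)) = Mul(-7495, Pow(Add(-2993, Mul(-2, -35, -32)), -1)) = Mul(-7495, Pow(Add(-2993, -2240), -1)) = Mul(-7495, Pow(-5233, -1)) = Mul(-7495, Rational(-1, 5233)) = Rational(7495, 5233)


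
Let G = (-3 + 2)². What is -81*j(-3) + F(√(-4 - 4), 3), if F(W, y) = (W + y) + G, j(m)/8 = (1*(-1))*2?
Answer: 1300 + 2*I*√2 ≈ 1300.0 + 2.8284*I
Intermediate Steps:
j(m) = -16 (j(m) = 8*((1*(-1))*2) = 8*(-1*2) = 8*(-2) = -16)
G = 1 (G = (-1)² = 1)
F(W, y) = 1 + W + y (F(W, y) = (W + y) + 1 = 1 + W + y)
-81*j(-3) + F(√(-4 - 4), 3) = -81*(-16) + (1 + √(-4 - 4) + 3) = 1296 + (1 + √(-8) + 3) = 1296 + (1 + 2*I*√2 + 3) = 1296 + (4 + 2*I*√2) = 1300 + 2*I*√2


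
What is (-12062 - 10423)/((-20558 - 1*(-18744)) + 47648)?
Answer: -7495/15278 ≈ -0.49057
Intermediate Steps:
(-12062 - 10423)/((-20558 - 1*(-18744)) + 47648) = -22485/((-20558 + 18744) + 47648) = -22485/(-1814 + 47648) = -22485/45834 = -22485*1/45834 = -7495/15278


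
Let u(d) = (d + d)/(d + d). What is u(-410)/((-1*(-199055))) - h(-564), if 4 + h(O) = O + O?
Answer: 225330261/199055 ≈ 1132.0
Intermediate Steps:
u(d) = 1 (u(d) = (2*d)/((2*d)) = (2*d)*(1/(2*d)) = 1)
h(O) = -4 + 2*O (h(O) = -4 + (O + O) = -4 + 2*O)
u(-410)/((-1*(-199055))) - h(-564) = 1/(-1*(-199055)) - (-4 + 2*(-564)) = 1/199055 - (-4 - 1128) = 1*(1/199055) - 1*(-1132) = 1/199055 + 1132 = 225330261/199055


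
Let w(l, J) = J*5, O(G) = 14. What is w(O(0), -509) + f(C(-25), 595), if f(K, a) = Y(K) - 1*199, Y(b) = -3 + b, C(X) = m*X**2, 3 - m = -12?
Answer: 6628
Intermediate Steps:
m = 15 (m = 3 - 1*(-12) = 3 + 12 = 15)
C(X) = 15*X**2
w(l, J) = 5*J
f(K, a) = -202 + K (f(K, a) = (-3 + K) - 1*199 = (-3 + K) - 199 = -202 + K)
w(O(0), -509) + f(C(-25), 595) = 5*(-509) + (-202 + 15*(-25)**2) = -2545 + (-202 + 15*625) = -2545 + (-202 + 9375) = -2545 + 9173 = 6628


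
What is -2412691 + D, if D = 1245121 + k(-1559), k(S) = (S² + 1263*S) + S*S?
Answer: 1724375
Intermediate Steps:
k(S) = 2*S² + 1263*S (k(S) = (S² + 1263*S) + S² = 2*S² + 1263*S)
D = 4137066 (D = 1245121 - 1559*(1263 + 2*(-1559)) = 1245121 - 1559*(1263 - 3118) = 1245121 - 1559*(-1855) = 1245121 + 2891945 = 4137066)
-2412691 + D = -2412691 + 4137066 = 1724375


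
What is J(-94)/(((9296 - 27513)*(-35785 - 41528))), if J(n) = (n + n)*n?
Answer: 17672/1408410921 ≈ 1.2547e-5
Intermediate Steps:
J(n) = 2*n² (J(n) = (2*n)*n = 2*n²)
J(-94)/(((9296 - 27513)*(-35785 - 41528))) = (2*(-94)²)/(((9296 - 27513)*(-35785 - 41528))) = (2*8836)/((-18217*(-77313))) = 17672/1408410921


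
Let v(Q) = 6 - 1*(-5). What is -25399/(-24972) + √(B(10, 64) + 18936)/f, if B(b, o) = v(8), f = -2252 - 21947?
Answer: 25399/24972 - √18947/24199 ≈ 1.0114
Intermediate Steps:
f = -24199
v(Q) = 11 (v(Q) = 6 + 5 = 11)
B(b, o) = 11
-25399/(-24972) + √(B(10, 64) + 18936)/f = -25399/(-24972) + √(11 + 18936)/(-24199) = -25399*(-1/24972) + √18947*(-1/24199) = 25399/24972 - √18947/24199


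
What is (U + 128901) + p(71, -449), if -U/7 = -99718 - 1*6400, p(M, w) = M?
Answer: 871798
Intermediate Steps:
U = 742826 (U = -7*(-99718 - 1*6400) = -7*(-99718 - 6400) = -7*(-106118) = 742826)
(U + 128901) + p(71, -449) = (742826 + 128901) + 71 = 871727 + 71 = 871798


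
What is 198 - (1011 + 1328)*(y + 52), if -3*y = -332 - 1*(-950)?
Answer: 360404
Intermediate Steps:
y = -206 (y = -(-332 - 1*(-950))/3 = -(-332 + 950)/3 = -⅓*618 = -206)
198 - (1011 + 1328)*(y + 52) = 198 - (1011 + 1328)*(-206 + 52) = 198 - 2339*(-154) = 198 - 1*(-360206) = 198 + 360206 = 360404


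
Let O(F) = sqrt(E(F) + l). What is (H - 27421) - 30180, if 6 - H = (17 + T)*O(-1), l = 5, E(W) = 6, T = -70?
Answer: -57595 + 53*sqrt(11) ≈ -57419.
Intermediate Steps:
O(F) = sqrt(11) (O(F) = sqrt(6 + 5) = sqrt(11))
H = 6 + 53*sqrt(11) (H = 6 - (17 - 70)*sqrt(11) = 6 - (-53)*sqrt(11) = 6 + 53*sqrt(11) ≈ 181.78)
(H - 27421) - 30180 = ((6 + 53*sqrt(11)) - 27421) - 30180 = (-27415 + 53*sqrt(11)) - 30180 = -57595 + 53*sqrt(11)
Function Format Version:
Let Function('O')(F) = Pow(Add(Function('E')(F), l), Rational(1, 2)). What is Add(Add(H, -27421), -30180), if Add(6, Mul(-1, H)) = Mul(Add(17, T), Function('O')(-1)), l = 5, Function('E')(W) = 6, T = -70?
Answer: Add(-57595, Mul(53, Pow(11, Rational(1, 2)))) ≈ -57419.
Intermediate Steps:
Function('O')(F) = Pow(11, Rational(1, 2)) (Function('O')(F) = Pow(Add(6, 5), Rational(1, 2)) = Pow(11, Rational(1, 2)))
H = Add(6, Mul(53, Pow(11, Rational(1, 2)))) (H = Add(6, Mul(-1, Mul(Add(17, -70), Pow(11, Rational(1, 2))))) = Add(6, Mul(-1, Mul(-53, Pow(11, Rational(1, 2))))) = Add(6, Mul(53, Pow(11, Rational(1, 2)))) ≈ 181.78)
Add(Add(H, -27421), -30180) = Add(Add(Add(6, Mul(53, Pow(11, Rational(1, 2)))), -27421), -30180) = Add(Add(-27415, Mul(53, Pow(11, Rational(1, 2)))), -30180) = Add(-57595, Mul(53, Pow(11, Rational(1, 2))))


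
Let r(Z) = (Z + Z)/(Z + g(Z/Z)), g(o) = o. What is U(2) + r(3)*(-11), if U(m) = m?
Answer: -29/2 ≈ -14.500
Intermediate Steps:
r(Z) = 2*Z/(1 + Z) (r(Z) = (Z + Z)/(Z + Z/Z) = (2*Z)/(Z + 1) = (2*Z)/(1 + Z) = 2*Z/(1 + Z))
U(2) + r(3)*(-11) = 2 + (2*3/(1 + 3))*(-11) = 2 + (2*3/4)*(-11) = 2 + (2*3*(¼))*(-11) = 2 + (3/2)*(-11) = 2 - 33/2 = -29/2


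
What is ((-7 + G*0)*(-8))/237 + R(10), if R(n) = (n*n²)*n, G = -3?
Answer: 2370056/237 ≈ 10000.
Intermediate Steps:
R(n) = n⁴ (R(n) = n³*n = n⁴)
((-7 + G*0)*(-8))/237 + R(10) = ((-7 - 3*0)*(-8))/237 + 10⁴ = ((-7 + 0)*(-8))*(1/237) + 10000 = -7*(-8)*(1/237) + 10000 = 56*(1/237) + 10000 = 56/237 + 10000 = 2370056/237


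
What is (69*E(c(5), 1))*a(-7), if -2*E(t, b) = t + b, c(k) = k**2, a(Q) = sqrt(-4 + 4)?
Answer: 0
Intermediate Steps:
a(Q) = 0 (a(Q) = sqrt(0) = 0)
E(t, b) = -b/2 - t/2 (E(t, b) = -(t + b)/2 = -(b + t)/2 = -b/2 - t/2)
(69*E(c(5), 1))*a(-7) = (69*(-1/2*1 - 1/2*5**2))*0 = (69*(-1/2 - 1/2*25))*0 = (69*(-1/2 - 25/2))*0 = (69*(-13))*0 = -897*0 = 0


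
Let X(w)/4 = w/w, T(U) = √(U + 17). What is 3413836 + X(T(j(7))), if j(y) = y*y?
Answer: 3413840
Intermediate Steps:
j(y) = y²
T(U) = √(17 + U)
X(w) = 4 (X(w) = 4*(w/w) = 4*1 = 4)
3413836 + X(T(j(7))) = 3413836 + 4 = 3413840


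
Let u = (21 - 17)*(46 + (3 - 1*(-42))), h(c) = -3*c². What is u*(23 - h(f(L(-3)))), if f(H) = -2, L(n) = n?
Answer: 12740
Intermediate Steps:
u = 364 (u = 4*(46 + (3 + 42)) = 4*(46 + 45) = 4*91 = 364)
u*(23 - h(f(L(-3)))) = 364*(23 - (-3)*(-2)²) = 364*(23 - (-3)*4) = 364*(23 - 1*(-12)) = 364*(23 + 12) = 364*35 = 12740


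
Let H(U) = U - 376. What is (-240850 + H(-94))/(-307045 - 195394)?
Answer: 241320/502439 ≈ 0.48030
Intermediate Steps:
H(U) = -376 + U
(-240850 + H(-94))/(-307045 - 195394) = (-240850 + (-376 - 94))/(-307045 - 195394) = (-240850 - 470)/(-502439) = -241320*(-1/502439) = 241320/502439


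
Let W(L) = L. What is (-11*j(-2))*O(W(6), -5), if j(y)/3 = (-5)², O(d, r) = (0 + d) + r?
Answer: -825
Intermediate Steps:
O(d, r) = d + r
j(y) = 75 (j(y) = 3*(-5)² = 3*25 = 75)
(-11*j(-2))*O(W(6), -5) = (-11*75)*(6 - 5) = -825*1 = -825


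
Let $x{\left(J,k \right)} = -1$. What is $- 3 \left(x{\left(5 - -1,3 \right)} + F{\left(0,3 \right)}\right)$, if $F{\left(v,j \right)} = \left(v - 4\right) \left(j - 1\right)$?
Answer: $27$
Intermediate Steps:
$F{\left(v,j \right)} = \left(-1 + j\right) \left(-4 + v\right)$ ($F{\left(v,j \right)} = \left(-4 + v\right) \left(-1 + j\right) = \left(-1 + j\right) \left(-4 + v\right)$)
$- 3 \left(x{\left(5 - -1,3 \right)} + F{\left(0,3 \right)}\right) = - 3 \left(-1 + \left(4 - 0 - 12 + 3 \cdot 0\right)\right) = - 3 \left(-1 + \left(4 + 0 - 12 + 0\right)\right) = - 3 \left(-1 - 8\right) = \left(-3\right) \left(-9\right) = 27$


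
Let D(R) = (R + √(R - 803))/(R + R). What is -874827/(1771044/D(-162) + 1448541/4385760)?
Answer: -19311513040844051901051566880/78190413358923350918004226049 + 119206859098304942320435200*I*√965/78190413358923350918004226049 ≈ -0.24698 + 0.04736*I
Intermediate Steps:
D(R) = (R + √(-803 + R))/(2*R) (D(R) = (R + √(-803 + R))/((2*R)) = (R + √(-803 + R))*(1/(2*R)) = (R + √(-803 + R))/(2*R))
-874827/(1771044/D(-162) + 1448541/4385760) = -874827/(1771044/(((½)*(-162 + √(-803 - 162))/(-162))) + 1448541/4385760) = -874827/(1771044/(((½)*(-1/162)*(-162 + √(-965)))) + 1448541*(1/4385760)) = -874827/(1771044/(((½)*(-1/162)*(-162 + I*√965))) + 482847/1461920) = -874827/(1771044/(½ - I*√965/324) + 482847/1461920) = -874827/(482847/1461920 + 1771044/(½ - I*√965/324))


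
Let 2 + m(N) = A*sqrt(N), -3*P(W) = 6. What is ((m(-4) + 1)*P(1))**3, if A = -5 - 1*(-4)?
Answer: -88 - 16*I ≈ -88.0 - 16.0*I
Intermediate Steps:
A = -1 (A = -5 + 4 = -1)
P(W) = -2 (P(W) = -1/3*6 = -2)
m(N) = -2 - sqrt(N)
((m(-4) + 1)*P(1))**3 = (((-2 - sqrt(-4)) + 1)*(-2))**3 = (((-2 - 2*I) + 1)*(-2))**3 = ((-1 - 2*I)*(-2))**3 = (2 + 4*I)**3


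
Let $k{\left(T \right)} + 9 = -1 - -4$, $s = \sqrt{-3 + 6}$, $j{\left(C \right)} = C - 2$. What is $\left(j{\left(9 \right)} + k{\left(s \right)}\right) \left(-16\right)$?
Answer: $-16$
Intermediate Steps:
$j{\left(C \right)} = -2 + C$ ($j{\left(C \right)} = C - 2 = -2 + C$)
$s = \sqrt{3} \approx 1.732$
$k{\left(T \right)} = -6$ ($k{\left(T \right)} = -9 - -3 = -9 + \left(-1 + 4\right) = -9 + 3 = -6$)
$\left(j{\left(9 \right)} + k{\left(s \right)}\right) \left(-16\right) = \left(\left(-2 + 9\right) - 6\right) \left(-16\right) = \left(7 - 6\right) \left(-16\right) = 1 \left(-16\right) = -16$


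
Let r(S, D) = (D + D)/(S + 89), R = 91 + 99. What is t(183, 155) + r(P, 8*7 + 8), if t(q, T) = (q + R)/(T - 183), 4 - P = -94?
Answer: -66167/5236 ≈ -12.637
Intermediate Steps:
P = 98 (P = 4 - 1*(-94) = 4 + 94 = 98)
R = 190
t(q, T) = (190 + q)/(-183 + T) (t(q, T) = (q + 190)/(T - 183) = (190 + q)/(-183 + T))
r(S, D) = 2*D/(89 + S) (r(S, D) = (2*D)/(89 + S) = 2*D/(89 + S))
t(183, 155) + r(P, 8*7 + 8) = (190 + 183)/(-183 + 155) + 2*(8*7 + 8)/(89 + 98) = 373/(-28) + 2*(56 + 8)/187 = -1/28*373 + 2*64*(1/187) = -373/28 + 128/187 = -66167/5236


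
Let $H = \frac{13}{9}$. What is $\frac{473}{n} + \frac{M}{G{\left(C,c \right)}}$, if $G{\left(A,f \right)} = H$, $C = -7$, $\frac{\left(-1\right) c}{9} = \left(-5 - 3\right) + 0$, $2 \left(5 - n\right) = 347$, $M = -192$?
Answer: $- \frac{594634}{4381} \approx -135.73$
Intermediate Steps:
$n = - \frac{337}{2}$ ($n = 5 - \frac{347}{2} = - \frac{337}{2} \approx -168.5$)
$c = 72$ ($c = - 9 \left(\left(-5 - 3\right) + 0\right) = - 9 \left(-8 + 0\right) = \left(-9\right) \left(-8\right) = 72$)
$H = \frac{13}{9}$ ($H = 13 \cdot \frac{1}{9} = \frac{13}{9} \approx 1.4444$)
$G{\left(A,f \right)} = \frac{13}{9}$
$\frac{473}{n} + \frac{M}{G{\left(C,c \right)}} = \frac{473}{- \frac{337}{2}} - \frac{192}{\frac{13}{9}} = 473 \left(- \frac{2}{337}\right) - \frac{1728}{13} = - \frac{946}{337} - \frac{1728}{13} = - \frac{594634}{4381}$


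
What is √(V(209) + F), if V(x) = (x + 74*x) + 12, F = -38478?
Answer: I*√22791 ≈ 150.97*I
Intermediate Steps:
V(x) = 12 + 75*x (V(x) = 75*x + 12 = 12 + 75*x)
√(V(209) + F) = √((12 + 75*209) - 38478) = √((12 + 15675) - 38478) = √(15687 - 38478) = √(-22791) = I*√22791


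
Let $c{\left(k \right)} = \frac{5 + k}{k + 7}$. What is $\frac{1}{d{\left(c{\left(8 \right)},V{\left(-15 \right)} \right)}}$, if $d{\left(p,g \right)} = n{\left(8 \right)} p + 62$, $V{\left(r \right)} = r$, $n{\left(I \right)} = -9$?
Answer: $\frac{5}{271} \approx 0.01845$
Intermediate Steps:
$c{\left(k \right)} = \frac{5 + k}{7 + k}$
$d{\left(p,g \right)} = 62 - 9 p$ ($d{\left(p,g \right)} = - 9 p + 62 = 62 - 9 p$)
$\frac{1}{d{\left(c{\left(8 \right)},V{\left(-15 \right)} \right)}} = \frac{1}{62 - 9 \frac{5 + 8}{7 + 8}} = \frac{1}{62 - 9 \cdot \frac{1}{15} \cdot 13} = \frac{1}{62 - \frac{39}{5}} = \frac{1}{\frac{271}{5}} = \frac{5}{271}$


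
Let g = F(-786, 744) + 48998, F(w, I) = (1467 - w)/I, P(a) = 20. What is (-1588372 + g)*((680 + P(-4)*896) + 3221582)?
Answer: -19951368456261/4 ≈ -4.9878e+12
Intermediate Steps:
F(w, I) = (1467 - w)/I
g = 12152255/248 (g = (1467 - 1*(-786))/744 + 48998 = (1467 + 786)/744 + 48998 = (1/744)*2253 + 48998 = 751/248 + 48998 = 12152255/248 ≈ 49001.)
(-1588372 + g)*((680 + P(-4)*896) + 3221582) = (-1588372 + 12152255/248)*((680 + 20*896) + 3221582) = -381764001*((680 + 17920) + 3221582)/248 = -381764001*(18600 + 3221582)/248 = -381764001/248*3240182 = -19951368456261/4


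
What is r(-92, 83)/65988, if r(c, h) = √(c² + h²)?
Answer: √15353/65988 ≈ 0.0018777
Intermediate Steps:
r(-92, 83)/65988 = √((-92)² + 83²)/65988 = √(8464 + 6889)*(1/65988) = √15353*(1/65988) = √15353/65988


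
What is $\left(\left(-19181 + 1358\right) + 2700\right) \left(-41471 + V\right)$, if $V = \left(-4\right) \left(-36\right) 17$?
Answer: $590144829$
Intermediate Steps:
$V = 2448$ ($V = 144 \cdot 17 = 2448$)
$\left(\left(-19181 + 1358\right) + 2700\right) \left(-41471 + V\right) = \left(\left(-19181 + 1358\right) + 2700\right) \left(-41471 + 2448\right) = \left(-17823 + 2700\right) \left(-39023\right) = \left(-15123\right) \left(-39023\right) = 590144829$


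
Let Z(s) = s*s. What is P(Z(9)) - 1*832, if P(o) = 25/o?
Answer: -67367/81 ≈ -831.69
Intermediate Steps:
Z(s) = s²
P(Z(9)) - 1*832 = 25/(9²) - 1*832 = 25/81 - 832 = -67367/81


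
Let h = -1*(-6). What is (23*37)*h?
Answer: 5106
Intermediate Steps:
h = 6
(23*37)*h = (23*37)*6 = 851*6 = 5106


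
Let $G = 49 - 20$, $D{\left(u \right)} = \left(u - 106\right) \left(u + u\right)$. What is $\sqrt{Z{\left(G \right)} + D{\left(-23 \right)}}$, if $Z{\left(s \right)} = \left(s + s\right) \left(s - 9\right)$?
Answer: $\sqrt{7094} \approx 84.226$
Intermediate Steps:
$D{\left(u \right)} = 2 u \left(-106 + u\right)$ ($D{\left(u \right)} = \left(-106 + u\right) 2 u = 2 u \left(-106 + u\right)$)
$G = 29$ ($G = 49 - 20 = 29$)
$Z{\left(s \right)} = 2 s \left(-9 + s\right)$
$\sqrt{Z{\left(G \right)} + D{\left(-23 \right)}} = \sqrt{2 \cdot 29 \left(-9 + 29\right) + 2 \left(-23\right) \left(-106 - 23\right)} = \sqrt{2 \cdot 29 \cdot 20 + 2 \left(-23\right) \left(-129\right)} = \sqrt{1160 + 5934} = \sqrt{7094}$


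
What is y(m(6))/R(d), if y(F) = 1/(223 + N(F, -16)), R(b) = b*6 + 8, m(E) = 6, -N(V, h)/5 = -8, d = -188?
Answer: -1/294560 ≈ -3.3949e-6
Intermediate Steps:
N(V, h) = 40 (N(V, h) = -5*(-8) = 40)
R(b) = 8 + 6*b (R(b) = 6*b + 8 = 8 + 6*b)
y(F) = 1/263 (y(F) = 1/(223 + 40) = 1/263)
y(m(6))/R(d) = 1/(263*(8 + 6*(-188))) = 1/(263*(8 - 1128)) = (1/263)/(-1120) = (1/263)*(-1/1120) = -1/294560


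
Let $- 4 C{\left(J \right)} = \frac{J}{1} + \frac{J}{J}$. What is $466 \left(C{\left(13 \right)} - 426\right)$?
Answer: $-200147$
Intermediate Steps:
$C{\left(J \right)} = - \frac{1}{4} - \frac{J}{4}$ ($C{\left(J \right)} = - \frac{\frac{J}{1} + \frac{J}{J}}{4} = - \frac{J 1 + 1}{4} = - \frac{J + 1}{4} = - \frac{1 + J}{4} = - \frac{1}{4} - \frac{J}{4}$)
$466 \left(C{\left(13 \right)} - 426\right) = 466 \left(\left(- \frac{1}{4} - \frac{13}{4}\right) - 426\right) = 466 \left(- \frac{7}{2} - 426\right) = 466 \left(- \frac{859}{2}\right) = -200147$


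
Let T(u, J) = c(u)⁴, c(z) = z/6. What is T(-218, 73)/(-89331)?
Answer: -141158161/7235811 ≈ -19.508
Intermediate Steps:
c(z) = z/6 (c(z) = z*(⅙) = z/6)
T(u, J) = u⁴/1296 (T(u, J) = (u/6)⁴ = u⁴/1296)
T(-218, 73)/(-89331) = ((1/1296)*(-218)⁴)/(-89331) = ((1/1296)*2258530576)*(-1/89331) = (141158161/81)*(-1/89331) = -141158161/7235811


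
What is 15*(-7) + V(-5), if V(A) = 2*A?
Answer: -115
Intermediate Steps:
15*(-7) + V(-5) = 15*(-7) + 2*(-5) = -105 - 10 = -115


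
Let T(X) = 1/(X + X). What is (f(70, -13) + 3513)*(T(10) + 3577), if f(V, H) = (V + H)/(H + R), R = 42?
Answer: 3646230147/290 ≈ 1.2573e+7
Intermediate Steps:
T(X) = 1/(2*X)
f(V, H) = (H + V)/(42 + H) (f(V, H) = (V + H)/(H + 42) = (H + V)/(42 + H))
(f(70, -13) + 3513)*(T(10) + 3577) = ((-13 + 70)/(42 - 13) + 3513)*((½)/10 + 3577) = (57/29 + 3513)*((½)*(⅒) + 3577) = ((1/29)*57 + 3513)*(1/20 + 3577) = (57/29 + 3513)*(71541/20) = (101934/29)*(71541/20) = 3646230147/290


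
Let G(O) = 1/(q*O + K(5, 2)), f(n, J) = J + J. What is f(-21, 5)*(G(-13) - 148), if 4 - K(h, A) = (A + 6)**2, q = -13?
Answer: -161310/109 ≈ -1479.9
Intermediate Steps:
K(h, A) = 4 - (6 + A)**2 (K(h, A) = 4 - (A + 6)**2 = 4 - (6 + A)**2)
f(n, J) = 2*J
G(O) = 1/(-60 - 13*O) (G(O) = 1/(-13*O + (4 - (6 + 2)**2)) = 1/(-13*O + (4 - 1*8**2)) = 1/(-13*O + (4 - 1*64)) = 1/(-13*O + (4 - 64)) = 1/(-13*O - 60) = 1/(-60 - 13*O))
f(-21, 5)*(G(-13) - 148) = (2*5)*(1/(-60 - 13*(-13)) - 148) = 10*(1/(-60 + 169) - 148) = 10*(1/109 - 148) = 10*(-16131/109) = -161310/109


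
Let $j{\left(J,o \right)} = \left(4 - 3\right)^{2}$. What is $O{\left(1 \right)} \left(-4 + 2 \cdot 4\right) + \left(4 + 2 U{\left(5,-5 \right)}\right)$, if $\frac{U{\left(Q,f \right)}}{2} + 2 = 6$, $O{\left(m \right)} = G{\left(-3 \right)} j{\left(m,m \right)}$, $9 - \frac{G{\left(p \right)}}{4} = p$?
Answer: $212$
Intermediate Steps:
$j{\left(J,o \right)} = 1$ ($j{\left(J,o \right)} = 1^{2} = 1$)
$G{\left(p \right)} = 36 - 4 p$
$O{\left(m \right)} = 48$ ($O{\left(m \right)} = \left(36 - -12\right) 1 = \left(36 + 12\right) 1 = 48 \cdot 1 = 48$)
$U{\left(Q,f \right)} = 8$ ($U{\left(Q,f \right)} = -4 + 2 \cdot 6 = -4 + 12 = 8$)
$O{\left(1 \right)} \left(-4 + 2 \cdot 4\right) + \left(4 + 2 U{\left(5,-5 \right)}\right) = 48 \left(-4 + 2 \cdot 4\right) + \left(4 + 2 \cdot 8\right) = 48 \left(-4 + 8\right) + \left(4 + 16\right) = 48 \cdot 4 + 20 = 192 + 20 = 212$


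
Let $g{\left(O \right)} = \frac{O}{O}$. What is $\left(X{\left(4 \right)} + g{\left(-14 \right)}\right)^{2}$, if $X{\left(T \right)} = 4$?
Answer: $25$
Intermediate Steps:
$g{\left(O \right)} = 1$
$\left(X{\left(4 \right)} + g{\left(-14 \right)}\right)^{2} = \left(4 + 1\right)^{2} = 5^{2} = 25$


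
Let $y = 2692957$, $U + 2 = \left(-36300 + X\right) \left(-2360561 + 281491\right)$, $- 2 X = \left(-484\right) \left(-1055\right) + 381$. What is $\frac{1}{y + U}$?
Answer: $\frac{1}{606676358490} \approx 1.6483 \cdot 10^{-12}$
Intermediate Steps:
$X = - \frac{511001}{2}$ ($X = - \frac{\left(-484\right) \left(-1055\right) + 381}{2} = - \frac{510620 + 381}{2} = \left(- \frac{1}{2}\right) 511001 = - \frac{511001}{2} \approx -2.555 \cdot 10^{5}$)
$U = 606673665533$ ($U = -2 + \left(-36300 - \frac{511001}{2}\right) \left(-2360561 + 281491\right) = -2 - -606673665535 = -2 + 606673665535 = 606673665533$)
$\frac{1}{y + U} = \frac{1}{2692957 + 606673665533} = \frac{1}{606676358490}$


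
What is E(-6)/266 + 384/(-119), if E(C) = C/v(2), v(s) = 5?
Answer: -36531/11305 ≈ -3.2314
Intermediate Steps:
E(C) = C/5
E(-6)/266 + 384/(-119) = ((1/5)*(-6))/266 + 384/(-119) = -6/5*1/266 + 384*(-1/119) = -3/665 - 384/119 = -36531/11305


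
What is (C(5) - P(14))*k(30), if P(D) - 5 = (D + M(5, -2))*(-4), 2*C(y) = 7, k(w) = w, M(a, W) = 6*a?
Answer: 5235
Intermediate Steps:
C(y) = 7/2 (C(y) = (½)*7 = 7/2)
P(D) = -115 - 4*D (P(D) = 5 + (D + 6*5)*(-4) = 5 + (D + 30)*(-4) = 5 + (30 + D)*(-4) = 5 + (-120 - 4*D) = -115 - 4*D)
(C(5) - P(14))*k(30) = (7/2 - (-115 - 4*14))*30 = (7/2 - (-115 - 56))*30 = (7/2 - 1*(-171))*30 = (7/2 + 171)*30 = (349/2)*30 = 5235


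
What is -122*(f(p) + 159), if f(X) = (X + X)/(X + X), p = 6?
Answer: -19520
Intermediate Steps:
f(X) = 1 (f(X) = (2*X)/((2*X)) = (2*X)*(1/(2*X)) = 1)
-122*(f(p) + 159) = -122*(1 + 159) = -122*160 = -19520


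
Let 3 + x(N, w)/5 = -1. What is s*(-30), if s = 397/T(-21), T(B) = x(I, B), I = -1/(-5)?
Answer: 1191/2 ≈ 595.50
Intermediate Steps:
I = 1/5 (I = -1*(-1/5) = 1/5 ≈ 0.20000)
x(N, w) = -20 (x(N, w) = -15 + 5*(-1) = -15 - 5 = -20)
T(B) = -20
s = -397/20 (s = 397/(-20) = 397*(-1/20) = -397/20 ≈ -19.850)
s*(-30) = -397/20*(-30) = 1191/2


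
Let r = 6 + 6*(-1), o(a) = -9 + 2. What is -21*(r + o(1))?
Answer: 147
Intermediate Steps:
o(a) = -7
r = 0 (r = 6 - 6 = 0)
-21*(r + o(1)) = -21*(0 - 7) = -21*(-7) = 147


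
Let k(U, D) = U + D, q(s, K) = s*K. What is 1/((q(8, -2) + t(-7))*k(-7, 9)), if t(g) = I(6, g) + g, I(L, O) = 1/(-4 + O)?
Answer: -11/508 ≈ -0.021654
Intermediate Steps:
q(s, K) = K*s
k(U, D) = D + U
t(g) = g + 1/(-4 + g) (t(g) = 1/(-4 + g) + g = g + 1/(-4 + g))
1/((q(8, -2) + t(-7))*k(-7, 9)) = 1/((-2*8 + (1 - 7*(-4 - 7))/(-4 - 7))*(9 - 7)) = 1/((-16 + (1 - 7*(-11))/(-11))*2) = 1/((-16 - (1 + 77)/11)*2) = 1/((-16 - 1/11*78)*2) = 1/((-16 - 78/11)*2) = 1/(-254/11*2) = 1/(-508/11) = -11/508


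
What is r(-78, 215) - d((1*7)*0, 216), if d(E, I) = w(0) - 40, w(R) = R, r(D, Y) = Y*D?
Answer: -16730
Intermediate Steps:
r(D, Y) = D*Y
d(E, I) = -40 (d(E, I) = 0 - 40 = -40)
r(-78, 215) - d((1*7)*0, 216) = -78*215 - 1*(-40) = -16770 + 40 = -16730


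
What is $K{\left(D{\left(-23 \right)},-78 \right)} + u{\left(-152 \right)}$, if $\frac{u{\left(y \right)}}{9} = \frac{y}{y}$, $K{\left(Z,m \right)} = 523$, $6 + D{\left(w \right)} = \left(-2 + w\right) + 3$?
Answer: $532$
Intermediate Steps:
$D{\left(w \right)} = -5 + w$ ($D{\left(w \right)} = -6 + \left(\left(-2 + w\right) + 3\right) = -6 + \left(1 + w\right) = -5 + w$)
$u{\left(y \right)} = 9$ ($u{\left(y \right)} = 9 \frac{y}{y} = 9 \cdot 1 = 9$)
$K{\left(D{\left(-23 \right)},-78 \right)} + u{\left(-152 \right)} = 523 + 9 = 532$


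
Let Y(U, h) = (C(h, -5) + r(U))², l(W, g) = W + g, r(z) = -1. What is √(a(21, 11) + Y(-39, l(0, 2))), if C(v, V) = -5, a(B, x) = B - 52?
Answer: √5 ≈ 2.2361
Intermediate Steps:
a(B, x) = -52 + B
Y(U, h) = 36 (Y(U, h) = (-5 - 1)² = (-6)² = 36)
√(a(21, 11) + Y(-39, l(0, 2))) = √((-52 + 21) + 36) = √(-31 + 36) = √5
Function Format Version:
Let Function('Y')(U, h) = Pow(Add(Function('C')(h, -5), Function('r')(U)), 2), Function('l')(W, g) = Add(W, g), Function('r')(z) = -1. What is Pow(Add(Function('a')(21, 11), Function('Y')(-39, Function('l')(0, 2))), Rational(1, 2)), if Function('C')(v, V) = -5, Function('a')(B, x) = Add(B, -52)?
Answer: Pow(5, Rational(1, 2)) ≈ 2.2361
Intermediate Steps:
Function('a')(B, x) = Add(-52, B)
Function('Y')(U, h) = 36 (Function('Y')(U, h) = Pow(Add(-5, -1), 2) = Pow(-6, 2) = 36)
Pow(Add(Function('a')(21, 11), Function('Y')(-39, Function('l')(0, 2))), Rational(1, 2)) = Pow(Add(Add(-52, 21), 36), Rational(1, 2)) = Pow(Add(-31, 36), Rational(1, 2)) = Pow(5, Rational(1, 2))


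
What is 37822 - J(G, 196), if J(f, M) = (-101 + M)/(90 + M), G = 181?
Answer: 10816997/286 ≈ 37822.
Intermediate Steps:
J(f, M) = (-101 + M)/(90 + M)
37822 - J(G, 196) = 37822 - (-101 + 196)/(90 + 196) = 37822 - 95/286 = 10816997/286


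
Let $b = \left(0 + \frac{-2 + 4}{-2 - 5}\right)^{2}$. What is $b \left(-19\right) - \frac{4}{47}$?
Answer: $- \frac{3768}{2303} \approx -1.6361$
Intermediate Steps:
$b = \frac{4}{49}$ ($b = \left(0 + \frac{2}{-7}\right)^{2} = \left(0 + 2 \left(- \frac{1}{7}\right)\right)^{2} = \left(0 - \frac{2}{7}\right)^{2} = \left(- \frac{2}{7}\right)^{2} = \frac{4}{49} \approx 0.081633$)
$b \left(-19\right) - \frac{4}{47} = \frac{4}{49} \left(-19\right) - \frac{4}{47} = - \frac{76}{49} - \frac{4}{47} = - \frac{3768}{2303}$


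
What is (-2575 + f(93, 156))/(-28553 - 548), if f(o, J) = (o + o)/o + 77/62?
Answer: 159449/1804262 ≈ 0.088374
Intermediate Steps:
f(o, J) = 201/62 (f(o, J) = (2*o)/o + 77*(1/62) = 2 + 77/62 = 201/62)
(-2575 + f(93, 156))/(-28553 - 548) = (-2575 + 201/62)/(-28553 - 548) = -159449/62/(-29101) = -159449/62*(-1/29101) = 159449/1804262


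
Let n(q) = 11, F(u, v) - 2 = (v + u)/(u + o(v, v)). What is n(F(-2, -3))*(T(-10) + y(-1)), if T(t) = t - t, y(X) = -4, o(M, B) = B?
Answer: -44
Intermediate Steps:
T(t) = 0
F(u, v) = 3 (F(u, v) = 2 + (v + u)/(u + v) = 2 + (u + v)/(u + v) = 2 + 1 = 3)
n(F(-2, -3))*(T(-10) + y(-1)) = 11*(0 - 4) = 11*(-4) = -44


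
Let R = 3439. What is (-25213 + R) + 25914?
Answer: 4140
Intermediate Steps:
(-25213 + R) + 25914 = (-25213 + 3439) + 25914 = -21774 + 25914 = 4140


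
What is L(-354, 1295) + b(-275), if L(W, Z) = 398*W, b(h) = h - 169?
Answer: -141336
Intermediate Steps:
b(h) = -169 + h
L(-354, 1295) + b(-275) = 398*(-354) + (-169 - 275) = -140892 - 444 = -141336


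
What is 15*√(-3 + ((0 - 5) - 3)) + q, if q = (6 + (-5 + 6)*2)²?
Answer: 64 + 15*I*√11 ≈ 64.0 + 49.749*I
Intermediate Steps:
q = 64 (q = (6 + 1*2)² = (6 + 2)² = 8² = 64)
15*√(-3 + ((0 - 5) - 3)) + q = 15*√(-3 + ((0 - 5) - 3)) + 64 = 15*√(-3 + (-5 - 3)) + 64 = 15*√(-3 - 8) + 64 = 15*√(-11) + 64 = 15*(I*√11) + 64 = 15*I*√11 + 64 = 64 + 15*I*√11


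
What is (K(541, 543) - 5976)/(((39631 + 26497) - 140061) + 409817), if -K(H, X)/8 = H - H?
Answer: -1494/83971 ≈ -0.017792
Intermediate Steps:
K(H, X) = 0 (K(H, X) = -8*(H - H) = -8*0 = 0)
(K(541, 543) - 5976)/(((39631 + 26497) - 140061) + 409817) = (0 - 5976)/(((39631 + 26497) - 140061) + 409817) = -5976/((66128 - 140061) + 409817) = -5976/(-73933 + 409817) = -5976/335884 = -5976*1/335884 = -1494/83971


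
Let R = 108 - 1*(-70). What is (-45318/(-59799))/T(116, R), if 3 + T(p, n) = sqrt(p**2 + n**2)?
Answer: 45318/899596223 + 30212*sqrt(11285)/899596223 ≈ 0.0036180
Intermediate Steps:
R = 178 (R = 108 + 70 = 178)
T(p, n) = -3 + sqrt(n**2 + p**2) (T(p, n) = -3 + sqrt(p**2 + n**2) = -3 + sqrt(n**2 + p**2))
(-45318/(-59799))/T(116, R) = (-45318/(-59799))/(-3 + sqrt(178**2 + 116**2)) = (-45318*(-1/59799))/(-3 + sqrt(31684 + 13456)) = 15106/(19933*(-3 + sqrt(45140))) = 15106/(19933*(-3 + 2*sqrt(11285)))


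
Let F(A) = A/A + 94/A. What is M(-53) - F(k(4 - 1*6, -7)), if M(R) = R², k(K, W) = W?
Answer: 19750/7 ≈ 2821.4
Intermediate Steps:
F(A) = 1 + 94/A
M(-53) - F(k(4 - 1*6, -7)) = (-53)² - (94 - 7)/(-7) = 2809 - (-1)*87/7 = 2809 - 1*(-87/7) = 2809 + 87/7 = 19750/7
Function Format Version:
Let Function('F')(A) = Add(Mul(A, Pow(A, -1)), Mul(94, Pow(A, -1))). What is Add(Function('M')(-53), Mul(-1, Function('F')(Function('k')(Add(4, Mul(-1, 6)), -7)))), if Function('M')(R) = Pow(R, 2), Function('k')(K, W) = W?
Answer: Rational(19750, 7) ≈ 2821.4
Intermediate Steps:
Function('F')(A) = Add(1, Mul(94, Pow(A, -1)))
Add(Function('M')(-53), Mul(-1, Function('F')(Function('k')(Add(4, Mul(-1, 6)), -7)))) = Add(Pow(-53, 2), Mul(-1, Mul(Pow(-7, -1), Add(94, -7)))) = Add(2809, Mul(-1, Mul(Rational(-1, 7), 87))) = Add(2809, Mul(-1, Rational(-87, 7))) = Add(2809, Rational(87, 7)) = Rational(19750, 7)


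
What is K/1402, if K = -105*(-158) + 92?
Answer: 8341/701 ≈ 11.899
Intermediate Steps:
K = 16682 (K = 16590 + 92 = 16682)
K/1402 = 16682/1402 = 16682*(1/1402) = 8341/701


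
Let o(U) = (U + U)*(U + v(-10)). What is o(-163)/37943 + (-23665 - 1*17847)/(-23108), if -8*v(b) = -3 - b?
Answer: 147873383/46146676 ≈ 3.2044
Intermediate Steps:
v(b) = 3/8 + b/8 (v(b) = -(-3 - b)/8 = 3/8 + b/8)
o(U) = 2*U*(-7/8 + U) (o(U) = (U + U)*(U + (3/8 + (⅛)*(-10))) = (2*U)*(U + (3/8 - 5/4)) = (2*U)*(U - 7/8) = (2*U)*(-7/8 + U) = 2*U*(-7/8 + U))
o(-163)/37943 + (-23665 - 1*17847)/(-23108) = ((¼)*(-163)*(-7 + 8*(-163)))/37943 + (-23665 - 1*17847)/(-23108) = ((¼)*(-163)*(-7 - 1304))*(1/37943) + (-23665 - 17847)*(-1/23108) = ((¼)*(-163)*(-1311))*(1/37943) - 41512*(-1/23108) = (213693/4)*(1/37943) + 10378/5777 = 11247/7988 + 10378/5777 = 147873383/46146676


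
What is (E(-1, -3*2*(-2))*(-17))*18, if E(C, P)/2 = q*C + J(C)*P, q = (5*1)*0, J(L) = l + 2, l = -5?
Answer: 22032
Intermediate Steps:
J(L) = -3 (J(L) = -5 + 2 = -3)
q = 0 (q = 5*0 = 0)
E(C, P) = -6*P (E(C, P) = 2*(0*C - 3*P) = 2*(0 - 3*P) = 2*(-3*P) = -6*P)
(E(-1, -3*2*(-2))*(-17))*18 = (-6*(-3*2)*(-2)*(-17))*18 = (-(-36)*(-2)*(-17))*18 = (-6*12*(-17))*18 = -72*(-17)*18 = 1224*18 = 22032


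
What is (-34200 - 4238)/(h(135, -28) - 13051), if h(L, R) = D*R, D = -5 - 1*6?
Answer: 38438/12743 ≈ 3.0164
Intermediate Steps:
D = -11 (D = -5 - 6 = -11)
h(L, R) = -11*R
(-34200 - 4238)/(h(135, -28) - 13051) = (-34200 - 4238)/(-11*(-28) - 13051) = -38438/(308 - 13051) = -38438/(-12743) = -38438*(-1/12743) = 38438/12743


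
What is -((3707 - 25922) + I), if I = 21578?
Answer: 637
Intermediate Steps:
-((3707 - 25922) + I) = -((3707 - 25922) + 21578) = -(-22215 + 21578) = -1*(-637) = 637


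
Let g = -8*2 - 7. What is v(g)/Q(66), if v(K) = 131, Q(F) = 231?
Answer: 131/231 ≈ 0.56710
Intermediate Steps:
g = -23 (g = -16 - 7 = -23)
v(g)/Q(66) = 131/231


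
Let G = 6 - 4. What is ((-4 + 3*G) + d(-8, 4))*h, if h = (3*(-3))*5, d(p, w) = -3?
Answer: 45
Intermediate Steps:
G = 2
h = -45 (h = -9*5 = -45)
((-4 + 3*G) + d(-8, 4))*h = ((-4 + 3*2) - 3)*(-45) = ((-4 + 6) - 3)*(-45) = (2 - 3)*(-45) = -1*(-45) = 45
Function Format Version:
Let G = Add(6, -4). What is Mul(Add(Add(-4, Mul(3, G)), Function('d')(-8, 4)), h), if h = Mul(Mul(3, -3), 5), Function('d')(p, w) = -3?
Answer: 45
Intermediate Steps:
G = 2
h = -45 (h = Mul(-9, 5) = -45)
Mul(Add(Add(-4, Mul(3, G)), Function('d')(-8, 4)), h) = Mul(Add(Add(-4, Mul(3, 2)), -3), -45) = Mul(Add(Add(-4, 6), -3), -45) = Mul(Add(2, -3), -45) = Mul(-1, -45) = 45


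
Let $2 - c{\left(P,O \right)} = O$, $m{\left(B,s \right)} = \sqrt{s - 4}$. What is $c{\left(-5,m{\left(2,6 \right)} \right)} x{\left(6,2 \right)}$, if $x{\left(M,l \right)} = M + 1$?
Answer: $14 - 7 \sqrt{2} \approx 4.1005$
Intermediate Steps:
$m{\left(B,s \right)} = \sqrt{-4 + s}$
$c{\left(P,O \right)} = 2 - O$
$x{\left(M,l \right)} = 1 + M$
$c{\left(-5,m{\left(2,6 \right)} \right)} x{\left(6,2 \right)} = \left(2 - \sqrt{-4 + 6}\right) \left(1 + 6\right) = \left(2 - \sqrt{2}\right) 7 = 14 - 7 \sqrt{2}$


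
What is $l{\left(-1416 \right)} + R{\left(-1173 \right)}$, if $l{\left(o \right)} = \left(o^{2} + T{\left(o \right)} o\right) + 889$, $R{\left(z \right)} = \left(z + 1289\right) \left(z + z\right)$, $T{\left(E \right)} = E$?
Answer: $3738865$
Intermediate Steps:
$R{\left(z \right)} = 2 z \left(1289 + z\right)$ ($R{\left(z \right)} = \left(1289 + z\right) 2 z = 2 z \left(1289 + z\right)$)
$l{\left(o \right)} = 889 + 2 o^{2}$ ($l{\left(o \right)} = \left(o^{2} + o o\right) + 889 = \left(o^{2} + o^{2}\right) + 889 = 2 o^{2} + 889 = 889 + 2 o^{2}$)
$l{\left(-1416 \right)} + R{\left(-1173 \right)} = \left(889 + 2 \left(-1416\right)^{2}\right) + 2 \left(-1173\right) \left(1289 - 1173\right) = \left(889 + 2 \cdot 2005056\right) + 2 \left(-1173\right) 116 = \left(889 + 4010112\right) - 272136 = 4011001 - 272136 = 3738865$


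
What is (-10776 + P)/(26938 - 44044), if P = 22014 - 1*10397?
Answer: -841/17106 ≈ -0.049164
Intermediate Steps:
P = 11617 (P = 22014 - 10397 = 11617)
(-10776 + P)/(26938 - 44044) = (-10776 + 11617)/(26938 - 44044) = 841/(-17106) = 841*(-1/17106) = -841/17106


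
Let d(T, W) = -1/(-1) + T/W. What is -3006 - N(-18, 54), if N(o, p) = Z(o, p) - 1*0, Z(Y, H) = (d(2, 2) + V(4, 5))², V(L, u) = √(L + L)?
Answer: -3018 - 8*√2 ≈ -3029.3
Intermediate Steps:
d(T, W) = 1 + T/W (d(T, W) = -1*(-1) + T/W = 1 + T/W)
V(L, u) = √2*√L (V(L, u) = √(2*L) = √2*√L)
Z(Y, H) = (2 + 2*√2)² (Z(Y, H) = ((2 + 2)/2 + √2*√4)² = ((½)*4 + √2*2)² = (2 + 2*√2)²)
N(o, p) = 12 + 8*√2 (N(o, p) = (12 + 8*√2) - 1*0 = (12 + 8*√2) + 0 = 12 + 8*√2)
-3006 - N(-18, 54) = -3006 - (12 + 8*√2) = -3006 + (-12 - 8*√2) = -3018 - 8*√2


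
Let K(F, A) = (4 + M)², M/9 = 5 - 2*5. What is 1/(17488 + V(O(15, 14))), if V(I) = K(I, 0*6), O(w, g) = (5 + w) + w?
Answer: 1/19169 ≈ 5.2168e-5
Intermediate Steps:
M = -45 (M = 9*(5 - 2*5) = 9*(5 - 10) = 9*(-5) = -45)
O(w, g) = 5 + 2*w
K(F, A) = 1681 (K(F, A) = (4 - 45)² = (-41)² = 1681)
V(I) = 1681
1/(17488 + V(O(15, 14))) = 1/(17488 + 1681) = 1/19169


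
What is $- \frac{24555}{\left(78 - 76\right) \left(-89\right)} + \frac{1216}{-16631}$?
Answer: $\frac{408157757}{2960318} \approx 137.88$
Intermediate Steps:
$- \frac{24555}{\left(78 - 76\right) \left(-89\right)} + \frac{1216}{-16631} = - \frac{24555}{2 \left(-89\right)} + 1216 \left(- \frac{1}{16631}\right) = - \frac{24555}{-178} - \frac{1216}{16631} = \left(-24555\right) \left(- \frac{1}{178}\right) - \frac{1216}{16631} = \frac{24555}{178} - \frac{1216}{16631} = \frac{408157757}{2960318}$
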